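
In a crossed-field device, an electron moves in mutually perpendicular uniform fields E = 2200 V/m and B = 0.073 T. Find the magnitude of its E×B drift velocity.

v_d ≈ 3.0×10⁴ m/s

In crossed fields the guiding centre drifts at v_d = |E×B|/B² = E/B, independent of charge and mass.
v_d = 2200/0.073 = 3.0×10⁴ m/s.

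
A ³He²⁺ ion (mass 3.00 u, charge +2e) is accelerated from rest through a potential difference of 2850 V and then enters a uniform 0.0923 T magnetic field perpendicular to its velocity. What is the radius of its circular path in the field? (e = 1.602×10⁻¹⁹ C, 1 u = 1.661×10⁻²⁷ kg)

Acceleration: |q|V = ½mv² ⇒ v = √(2|q|V/m) = √(2·3.204×10⁻¹⁹·2850/4.983×10⁻²⁷) ≈ 6.054×10⁵ m/s.
In the field: r = mv/(|q|B) = (4.983×10⁻²⁷)(6.054×10⁵)/((3.204×10⁻¹⁹)(0.0923)) ≈ 0.102 m.

r ≈ 0.102 m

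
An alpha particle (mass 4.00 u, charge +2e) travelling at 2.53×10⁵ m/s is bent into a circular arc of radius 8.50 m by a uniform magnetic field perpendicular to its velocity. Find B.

From |q|vB = mv²/r, B = mv/(|q|r).
B = (6.644×10⁻²⁷)(2.53×10⁵)/((3.204×10⁻¹⁹)(8.50)) ≈ 6.17×10⁻⁴ T.

B ≈ 6.17×10⁻⁴ T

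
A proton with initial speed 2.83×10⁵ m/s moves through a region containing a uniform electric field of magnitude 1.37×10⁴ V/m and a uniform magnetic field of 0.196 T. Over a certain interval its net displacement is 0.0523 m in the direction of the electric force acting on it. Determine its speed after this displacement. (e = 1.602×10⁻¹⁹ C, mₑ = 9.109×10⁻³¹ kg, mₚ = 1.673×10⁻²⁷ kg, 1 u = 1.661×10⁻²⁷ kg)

B does no work; ΔKE = |q|E d.
½mv_f² = ½mv₀² + |q|Ed = ½(1.673×10⁻²⁷)(2.83×10⁵)² + (1.602×10⁻¹⁹)(1.37×10⁴)(0.0523) ≈ 6.699×10⁻¹⁷ J + 1.148×10⁻¹⁶ J ≈ 1.818×10⁻¹⁶ J.
v_f = √(2·1.818×10⁻¹⁶/1.673×10⁻²⁷) ≈ 4.66×10⁵ m/s.

v_f ≈ 4.66×10⁵ m/s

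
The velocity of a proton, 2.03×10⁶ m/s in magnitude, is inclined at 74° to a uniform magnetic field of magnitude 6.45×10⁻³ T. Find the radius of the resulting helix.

r ≈ 3.16 m

v⊥ = v sinθ = 2.03×10⁶·sin74° ≈ 1.951×10⁶ m/s.
r = m v⊥/(|q|B) = (1.673×10⁻²⁷)(1.951×10⁶)/((1.602×10⁻¹⁹)(6.45×10⁻³)) ≈ 3.16 m.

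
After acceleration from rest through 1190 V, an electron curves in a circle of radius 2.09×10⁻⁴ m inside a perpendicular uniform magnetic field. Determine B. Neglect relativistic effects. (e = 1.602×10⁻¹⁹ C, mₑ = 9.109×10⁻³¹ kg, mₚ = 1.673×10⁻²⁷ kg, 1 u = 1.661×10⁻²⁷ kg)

B ≈ 0.557 T

v = √(2|q|V/m) = √(2·1.602×10⁻¹⁹·1190/9.109×10⁻³¹) ≈ 2.046×10⁷ m/s.
B = mv/(|q|r) = (9.109×10⁻³¹)(2.046×10⁷)/((1.602×10⁻¹⁹)(2.09×10⁻⁴)) ≈ 0.557 T.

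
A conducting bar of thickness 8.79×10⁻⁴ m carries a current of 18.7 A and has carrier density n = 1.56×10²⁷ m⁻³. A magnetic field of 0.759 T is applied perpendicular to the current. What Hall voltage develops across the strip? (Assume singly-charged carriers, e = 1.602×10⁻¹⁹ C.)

V_H ≈ 6.46×10⁻⁵ V

V_H = IB/(n e t).
V_H = (18.7)(0.759)/((1.56×10²⁷)(1.602×10⁻¹⁹)(8.79×10⁻⁴)) ≈ 6.46×10⁻⁵ V.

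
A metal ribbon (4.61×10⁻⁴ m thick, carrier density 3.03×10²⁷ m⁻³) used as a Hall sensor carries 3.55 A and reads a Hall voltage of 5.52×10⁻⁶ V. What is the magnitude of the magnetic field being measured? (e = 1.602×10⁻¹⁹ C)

B ≈ 0.348 T

From V_H = IB/(n e t), B = V_H n e t / I.
B = (5.52×10⁻⁶)(3.03×10²⁷)(1.602×10⁻¹⁹)(4.61×10⁻⁴)/3.55 ≈ 0.348 T.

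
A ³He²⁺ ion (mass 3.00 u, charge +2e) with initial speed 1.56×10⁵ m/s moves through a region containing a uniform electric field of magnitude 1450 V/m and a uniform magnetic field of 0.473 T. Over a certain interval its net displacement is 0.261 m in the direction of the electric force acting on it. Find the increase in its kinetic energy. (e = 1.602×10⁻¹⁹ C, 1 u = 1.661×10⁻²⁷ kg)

The magnetic force is always ⟂ v and does no work; only the electric force changes KE.
ΔKE = F_E · d = |q|E d = (3.204×10⁻¹⁹)(1450)(0.261) ≈ 1.21×10⁻¹⁶ J.

ΔKE ≈ 1.21×10⁻¹⁶ J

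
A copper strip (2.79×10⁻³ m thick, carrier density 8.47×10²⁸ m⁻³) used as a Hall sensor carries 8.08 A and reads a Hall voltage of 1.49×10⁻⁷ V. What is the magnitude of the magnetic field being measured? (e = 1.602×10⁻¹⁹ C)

From V_H = IB/(n e t), B = V_H n e t / I.
B = (1.49×10⁻⁷)(8.47×10²⁸)(1.602×10⁻¹⁹)(2.79×10⁻³)/8.08 ≈ 0.698 T.

B ≈ 0.698 T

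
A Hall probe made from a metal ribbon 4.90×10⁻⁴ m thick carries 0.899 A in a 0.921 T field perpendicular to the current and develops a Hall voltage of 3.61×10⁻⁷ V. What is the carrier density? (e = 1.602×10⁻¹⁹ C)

n ≈ 2.92×10²⁸ m⁻³

From V_H = IB/(n e t), n = IB/(V_H e t).
n = (0.899)(0.921)/((3.61×10⁻⁷)(1.602×10⁻¹⁹)(4.90×10⁻⁴)) ≈ 2.92×10²⁸ m⁻³.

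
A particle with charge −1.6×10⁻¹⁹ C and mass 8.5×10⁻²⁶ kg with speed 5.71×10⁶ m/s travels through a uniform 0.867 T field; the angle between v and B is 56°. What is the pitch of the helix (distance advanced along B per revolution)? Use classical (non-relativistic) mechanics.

v∥ = v cosθ = 5.71×10⁶·cos56° ≈ 3.193×10⁶ m/s.
T = 2πm/(|q|B) = 2π(8.5×10⁻²⁶)/((1.6×10⁻¹⁹)(0.867)) ≈ 3.850×10⁻⁶ s.
pitch = v∥ T = (3.193×10⁶)(3.850×10⁻⁶) ≈ 12.3 m.

p ≈ 12.3 m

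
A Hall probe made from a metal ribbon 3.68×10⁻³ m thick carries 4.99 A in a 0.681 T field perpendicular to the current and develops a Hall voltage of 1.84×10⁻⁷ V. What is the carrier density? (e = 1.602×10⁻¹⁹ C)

n ≈ 3.13×10²⁸ m⁻³

From V_H = IB/(n e t), n = IB/(V_H e t).
n = (4.99)(0.681)/((1.84×10⁻⁷)(1.602×10⁻¹⁹)(3.68×10⁻³)) ≈ 3.13×10²⁸ m⁻³.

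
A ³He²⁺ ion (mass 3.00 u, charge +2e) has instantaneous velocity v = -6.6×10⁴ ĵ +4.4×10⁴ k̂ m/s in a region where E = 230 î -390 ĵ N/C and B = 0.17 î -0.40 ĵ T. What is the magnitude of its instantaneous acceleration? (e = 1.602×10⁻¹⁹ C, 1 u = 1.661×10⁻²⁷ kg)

|a| ≈ 1.43×10¹² m/s²

v×B = (1.76×10⁴, 7480, 1.12×10⁴) N/C.
E + v×B = (1.78×10⁴, 7090, 1.12×10⁴) N/C.
F = q(E + v×B) = (3.204×10⁻¹⁹ C)·(1.78×10⁴, 7090, 1.12×10⁴) = (5.71×10⁻¹⁵, 2.27×10⁻¹⁵, 3.59×10⁻¹⁵) N.
|a| = |F|/m = 7.122×10⁻¹⁵/4.983×10⁻²⁷ ≈ 1.43×10¹² m/s².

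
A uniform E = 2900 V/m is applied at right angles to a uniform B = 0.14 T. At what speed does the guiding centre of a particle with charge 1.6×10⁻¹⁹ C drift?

In crossed fields the guiding centre drifts at v_d = |E×B|/B² = E/B, independent of charge and mass.
v_d = 2900/0.14 = 2.1×10⁴ m/s.

v_d ≈ 2.1×10⁴ m/s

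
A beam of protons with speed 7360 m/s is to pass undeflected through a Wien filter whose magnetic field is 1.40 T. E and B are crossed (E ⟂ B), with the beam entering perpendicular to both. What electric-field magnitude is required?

E = 1.03×10⁴ V/m

For straight-line motion qE = qvB, so E = vB.
E = 7360 × 1.40 = 1.03×10⁴ V/m.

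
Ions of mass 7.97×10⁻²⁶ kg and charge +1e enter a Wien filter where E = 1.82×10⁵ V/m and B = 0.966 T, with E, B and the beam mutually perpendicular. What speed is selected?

For undeflected motion the electric and magnetic forces balance: qE = qvB.
v = E/B = 1.82×10⁵/0.966 = 1.88×10⁵ m/s.

v = 1.88×10⁵ m/s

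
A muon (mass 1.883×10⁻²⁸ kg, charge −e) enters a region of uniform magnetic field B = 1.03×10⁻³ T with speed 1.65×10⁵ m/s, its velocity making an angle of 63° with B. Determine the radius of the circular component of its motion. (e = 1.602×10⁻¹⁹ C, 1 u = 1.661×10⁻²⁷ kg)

v⊥ = v sinθ = 1.65×10⁵·sin63° ≈ 1.470×10⁵ m/s.
r = m v⊥/(|q|B) = (1.883×10⁻²⁸)(1.470×10⁵)/((1.602×10⁻¹⁹)(1.03×10⁻³)) ≈ 0.168 m.

r ≈ 0.168 m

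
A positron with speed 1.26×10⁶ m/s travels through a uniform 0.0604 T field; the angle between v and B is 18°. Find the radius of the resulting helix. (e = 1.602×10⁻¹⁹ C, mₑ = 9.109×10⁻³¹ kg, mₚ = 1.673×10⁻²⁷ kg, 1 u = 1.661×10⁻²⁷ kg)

r ≈ 3.67×10⁻⁵ m

v⊥ = v sinθ = 1.26×10⁶·sin18° ≈ 3.894×10⁵ m/s.
r = m v⊥/(|q|B) = (9.109×10⁻³¹)(3.894×10⁵)/((1.602×10⁻¹⁹)(0.0604)) ≈ 3.67×10⁻⁵ m.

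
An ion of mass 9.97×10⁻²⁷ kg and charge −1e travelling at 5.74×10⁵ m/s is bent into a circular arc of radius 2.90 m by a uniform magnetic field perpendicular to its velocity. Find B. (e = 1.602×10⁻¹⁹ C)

From |q|vB = mv²/r, B = mv/(|q|r).
B = (9.97×10⁻²⁷)(5.74×10⁵)/((1.602×10⁻¹⁹)(2.90)) ≈ 0.0123 T.

B ≈ 0.0123 T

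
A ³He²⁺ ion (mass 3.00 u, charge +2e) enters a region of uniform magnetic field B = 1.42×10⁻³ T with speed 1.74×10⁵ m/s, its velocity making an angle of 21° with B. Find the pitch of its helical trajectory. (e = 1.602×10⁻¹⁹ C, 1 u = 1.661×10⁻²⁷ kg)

p ≈ 11.2 m

v∥ = v cosθ = 1.74×10⁵·cos21° ≈ 1.624×10⁵ m/s.
T = 2πm/(|q|B) = 2π(4.983×10⁻²⁷)/((3.204×10⁻¹⁹)(1.42×10⁻³)) ≈ 6.882×10⁻⁵ s.
pitch = v∥ T = (1.624×10⁵)(6.882×10⁻⁵) ≈ 11.2 m.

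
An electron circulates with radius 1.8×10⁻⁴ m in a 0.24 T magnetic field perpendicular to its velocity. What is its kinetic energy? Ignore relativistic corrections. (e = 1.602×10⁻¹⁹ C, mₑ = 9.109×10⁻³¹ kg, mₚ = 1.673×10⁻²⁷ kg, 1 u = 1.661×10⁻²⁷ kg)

KE ≈ 160 eV

v = |q|Br/m, then KE = ½mv² = (qBr)²/(2m).
v = (1.602×10⁻¹⁹)(0.24)(1.8×10⁻⁴)/9.109×10⁻³¹ ≈ 7.598×10⁶ m/s.
KE = ½(9.109×10⁻³¹)(7.598×10⁶)² ≈ 2.6×10⁻¹⁷ J = 160 eV.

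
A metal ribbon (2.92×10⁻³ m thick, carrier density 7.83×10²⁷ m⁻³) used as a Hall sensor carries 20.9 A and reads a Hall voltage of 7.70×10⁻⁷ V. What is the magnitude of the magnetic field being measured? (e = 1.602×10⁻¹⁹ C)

From V_H = IB/(n e t), B = V_H n e t / I.
B = (7.70×10⁻⁷)(7.83×10²⁷)(1.602×10⁻¹⁹)(2.92×10⁻³)/20.9 ≈ 0.135 T.

B ≈ 0.135 T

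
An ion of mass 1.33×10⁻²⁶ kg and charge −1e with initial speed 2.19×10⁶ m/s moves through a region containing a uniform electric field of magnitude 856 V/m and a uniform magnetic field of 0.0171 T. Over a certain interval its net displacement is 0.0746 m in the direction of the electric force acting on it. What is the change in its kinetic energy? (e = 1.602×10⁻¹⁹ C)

The magnetic force is always ⟂ v and does no work; only the electric force changes KE.
ΔKE = F_E · d = |q|E d = (1.602×10⁻¹⁹)(856)(0.0746) ≈ 1.02×10⁻¹⁷ J.

ΔKE ≈ 1.02×10⁻¹⁷ J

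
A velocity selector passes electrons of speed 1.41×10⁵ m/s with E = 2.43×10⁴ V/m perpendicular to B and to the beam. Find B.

B = 0.172 T

Balance of forces in the selector: qE = qvB ⇒ B = E/v.
B = 2.43×10⁴/1.41×10⁵ = 0.172 T.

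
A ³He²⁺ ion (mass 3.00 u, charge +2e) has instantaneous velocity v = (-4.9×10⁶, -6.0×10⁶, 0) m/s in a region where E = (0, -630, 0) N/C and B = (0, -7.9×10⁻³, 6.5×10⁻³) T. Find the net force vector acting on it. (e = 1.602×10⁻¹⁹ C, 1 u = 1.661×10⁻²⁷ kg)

v×B = (-3.90×10⁴, 3.18×10⁴, 3.87×10⁴) N/C.
E + v×B = (-3.90×10⁴, 3.12×10⁴, 3.87×10⁴) N/C.
F = q(E + v×B) = (3.204×10⁻¹⁹ C)·(-3.90×10⁴, 3.12×10⁴, 3.87×10⁴) = (-1.25×10⁻¹⁴, 1.00×10⁻¹⁴, 1.24×10⁻¹⁴) N.

F ≈ (-1.25×10⁻¹⁴, 1.00×10⁻¹⁴, 1.24×10⁻¹⁴) N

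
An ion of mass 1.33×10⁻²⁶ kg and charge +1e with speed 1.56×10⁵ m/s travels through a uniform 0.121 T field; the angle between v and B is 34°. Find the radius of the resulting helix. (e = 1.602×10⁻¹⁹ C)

r ≈ 0.0599 m

v⊥ = v sinθ = 1.56×10⁵·sin34° ≈ 8.723×10⁴ m/s.
r = m v⊥/(|q|B) = (1.33×10⁻²⁶)(8.723×10⁴)/((1.602×10⁻¹⁹)(0.121)) ≈ 0.0599 m.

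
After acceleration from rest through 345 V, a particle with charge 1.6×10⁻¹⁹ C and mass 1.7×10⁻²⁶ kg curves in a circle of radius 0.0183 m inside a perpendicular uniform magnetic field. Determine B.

B ≈ 0.468 T

v = √(2|q|V/m) = √(2·1.6×10⁻¹⁹·345/1.7×10⁻²⁶) ≈ 8.059×10⁴ m/s.
B = mv/(|q|r) = (1.7×10⁻²⁶)(8.059×10⁴)/((1.6×10⁻¹⁹)(0.0183)) ≈ 0.468 T.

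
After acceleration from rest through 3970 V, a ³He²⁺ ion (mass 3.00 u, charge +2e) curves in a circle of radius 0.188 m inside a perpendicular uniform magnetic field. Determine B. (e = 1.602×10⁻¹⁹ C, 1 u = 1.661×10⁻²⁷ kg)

v = √(2|q|V/m) = √(2·3.204×10⁻¹⁹·3970/4.983×10⁻²⁷) ≈ 7.145×10⁵ m/s.
B = mv/(|q|r) = (4.983×10⁻²⁷)(7.145×10⁵)/((3.204×10⁻¹⁹)(0.188)) ≈ 0.0591 T.

B ≈ 0.0591 T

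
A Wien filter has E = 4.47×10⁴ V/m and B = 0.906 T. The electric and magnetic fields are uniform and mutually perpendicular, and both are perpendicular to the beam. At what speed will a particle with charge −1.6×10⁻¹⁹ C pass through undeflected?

v = 4.93×10⁴ m/s

Straight-line motion ⇒ electric and magnetic forces cancel, so E = vB.
v = E/B = 4.47×10⁴/0.906 = 4.93×10⁴ m/s.
The result is independent of the particle's charge and mass.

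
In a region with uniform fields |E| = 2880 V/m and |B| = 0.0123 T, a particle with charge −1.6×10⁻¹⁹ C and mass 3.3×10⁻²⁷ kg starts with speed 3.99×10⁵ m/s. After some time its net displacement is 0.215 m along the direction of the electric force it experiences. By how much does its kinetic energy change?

The magnetic force is always ⟂ v and does no work; only the electric force changes KE.
ΔKE = F_E · d = |q|E d = (1.6×10⁻¹⁹)(2880)(0.215) ≈ 9.91×10⁻¹⁷ J.

ΔKE ≈ 9.91×10⁻¹⁷ J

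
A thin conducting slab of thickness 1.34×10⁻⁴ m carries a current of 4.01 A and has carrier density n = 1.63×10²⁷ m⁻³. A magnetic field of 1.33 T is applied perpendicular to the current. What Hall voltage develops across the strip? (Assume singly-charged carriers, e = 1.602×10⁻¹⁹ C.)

V_H ≈ 1.52×10⁻⁴ V

V_H = IB/(n e t).
V_H = (4.01)(1.33)/((1.63×10²⁷)(1.602×10⁻¹⁹)(1.34×10⁻⁴)) ≈ 1.52×10⁻⁴ V.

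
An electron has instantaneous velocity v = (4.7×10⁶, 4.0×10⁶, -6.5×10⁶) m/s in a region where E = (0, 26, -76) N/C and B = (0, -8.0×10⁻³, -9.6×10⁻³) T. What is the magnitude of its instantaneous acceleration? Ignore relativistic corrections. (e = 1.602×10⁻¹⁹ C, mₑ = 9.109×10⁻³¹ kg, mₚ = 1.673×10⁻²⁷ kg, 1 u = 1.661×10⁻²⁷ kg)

|a| ≈ 1.90×10¹⁶ m/s²

v×B = (-9.04×10⁴, 4.51×10⁴, -3.76×10⁴) N/C.
E + v×B = (-9.04×10⁴, 4.51×10⁴, -3.77×10⁴) N/C.
F = q(E + v×B) = (−1.602×10⁻¹⁹ C)·(-9.04×10⁴, 4.51×10⁴, -3.77×10⁴) = (1.45×10⁻¹⁴, -7.23×10⁻¹⁵, 6.04×10⁻¹⁵) N.
|a| = |F|/m = 1.728×10⁻¹⁴/9.109×10⁻³¹ ≈ 1.90×10¹⁶ m/s².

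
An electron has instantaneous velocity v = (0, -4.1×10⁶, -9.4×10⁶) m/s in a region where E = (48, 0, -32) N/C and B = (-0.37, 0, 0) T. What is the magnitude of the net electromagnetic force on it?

|F| ≈ 6.08×10⁻¹³ N

v×B = (0, 3.48×10⁶, -1.52×10⁶) N/C.
E + v×B = (48.0, 3.48×10⁶, -1.52×10⁶) N/C.
F = q(E + v×B) = (−1.602×10⁻¹⁹ C)·(48.0, 3.48×10⁶, -1.52×10⁶) = (-7.69×10⁻¹⁸, -5.57×10⁻¹³, 2.43×10⁻¹³) N.
|F| = 6.08×10⁻¹³ N.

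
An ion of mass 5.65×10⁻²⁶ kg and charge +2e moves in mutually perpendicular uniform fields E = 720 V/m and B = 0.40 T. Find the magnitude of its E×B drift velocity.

The E×B drift speed is v_d = E/B.
v_d = 720/0.40 = 1800 m/s.

v_d ≈ 1800 m/s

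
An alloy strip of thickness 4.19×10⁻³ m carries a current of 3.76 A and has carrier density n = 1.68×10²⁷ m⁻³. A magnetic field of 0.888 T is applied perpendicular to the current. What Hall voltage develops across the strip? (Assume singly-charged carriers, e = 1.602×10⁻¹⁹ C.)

V_H = IB/(n e t).
V_H = (3.76)(0.888)/((1.68×10²⁷)(1.602×10⁻¹⁹)(4.19×10⁻³)) ≈ 2.96×10⁻⁶ V.

V_H ≈ 2.96×10⁻⁶ V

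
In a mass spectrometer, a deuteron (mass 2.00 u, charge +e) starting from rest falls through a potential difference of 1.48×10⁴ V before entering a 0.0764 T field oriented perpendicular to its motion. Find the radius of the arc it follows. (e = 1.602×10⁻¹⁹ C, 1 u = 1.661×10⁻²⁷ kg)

r ≈ 0.324 m

Acceleration: |q|V = ½mv² ⇒ v = √(2|q|V/m) = √(2·1.602×10⁻¹⁹·1.48×10⁴/3.322×10⁻²⁷) ≈ 1.195×10⁶ m/s.
In the field: r = mv/(|q|B) = (3.322×10⁻²⁷)(1.195×10⁶)/((1.602×10⁻¹⁹)(0.0764)) ≈ 0.324 m.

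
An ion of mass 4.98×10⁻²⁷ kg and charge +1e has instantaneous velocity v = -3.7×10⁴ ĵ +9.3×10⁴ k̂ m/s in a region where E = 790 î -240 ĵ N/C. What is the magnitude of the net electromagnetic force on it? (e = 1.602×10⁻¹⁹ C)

|F| ≈ 1.32×10⁻¹⁶ N

Only an electric field acts, so F = qE = (1.602×10⁻¹⁹ C)·(790, -240, 0) = (1.27×10⁻¹⁶, -3.84×10⁻¹⁷, 0) N.
|F| = 1.32×10⁻¹⁶ N.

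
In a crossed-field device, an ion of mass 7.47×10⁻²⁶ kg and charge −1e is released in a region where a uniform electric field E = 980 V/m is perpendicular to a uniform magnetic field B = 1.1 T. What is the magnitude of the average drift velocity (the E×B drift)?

The E×B drift speed is v_d = E/B.
v_d = 980/1.1 = 890 m/s.

v_d ≈ 890 m/s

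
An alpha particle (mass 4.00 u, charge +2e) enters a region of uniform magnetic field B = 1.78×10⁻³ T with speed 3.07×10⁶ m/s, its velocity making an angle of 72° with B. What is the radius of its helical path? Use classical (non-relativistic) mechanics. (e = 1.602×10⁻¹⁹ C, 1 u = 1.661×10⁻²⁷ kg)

v⊥ = v sinθ = 3.07×10⁶·sin72° ≈ 2.920×10⁶ m/s.
r = m v⊥/(|q|B) = (6.644×10⁻²⁷)(2.920×10⁶)/((3.204×10⁻¹⁹)(1.78×10⁻³)) ≈ 34.0 m.

r ≈ 34.0 m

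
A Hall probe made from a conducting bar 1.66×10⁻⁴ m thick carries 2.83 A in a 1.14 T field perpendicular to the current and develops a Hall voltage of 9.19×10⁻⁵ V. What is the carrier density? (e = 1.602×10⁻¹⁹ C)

n ≈ 1.32×10²⁷ m⁻³

From V_H = IB/(n e t), n = IB/(V_H e t).
n = (2.83)(1.14)/((9.19×10⁻⁵)(1.602×10⁻¹⁹)(1.66×10⁻⁴)) ≈ 1.32×10²⁷ m⁻³.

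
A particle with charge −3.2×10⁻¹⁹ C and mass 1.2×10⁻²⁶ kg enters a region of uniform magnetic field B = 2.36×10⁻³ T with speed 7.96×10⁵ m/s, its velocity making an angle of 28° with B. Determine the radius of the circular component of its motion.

v⊥ = v sinθ = 7.96×10⁵·sin28° ≈ 3.737×10⁵ m/s.
r = m v⊥/(|q|B) = (1.2×10⁻²⁶)(3.737×10⁵)/((3.2×10⁻¹⁹)(2.36×10⁻³)) ≈ 5.94 m.

r ≈ 5.94 m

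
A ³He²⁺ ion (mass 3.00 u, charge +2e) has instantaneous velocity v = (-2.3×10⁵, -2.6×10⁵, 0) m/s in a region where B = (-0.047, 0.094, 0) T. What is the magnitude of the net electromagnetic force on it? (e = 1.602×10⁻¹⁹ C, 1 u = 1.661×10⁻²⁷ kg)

v×B = (0, 0, -3.38×10⁴) N/C.
F = q v×B = (3.204×10⁻¹⁹ C)·(0, 0, -3.38×10⁴) = (0, 0, -1.08×10⁻¹⁴) N.
|F| = 1.08×10⁻¹⁴ N.

|F| ≈ 1.08×10⁻¹⁴ N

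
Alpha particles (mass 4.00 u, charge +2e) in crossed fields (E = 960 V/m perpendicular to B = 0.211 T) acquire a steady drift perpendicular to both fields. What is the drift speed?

In crossed fields the guiding centre drifts at v_d = |E×B|/B² = E/B, independent of charge and mass.
v_d = 960/0.211 = 4550 m/s.

v_d ≈ 4550 m/s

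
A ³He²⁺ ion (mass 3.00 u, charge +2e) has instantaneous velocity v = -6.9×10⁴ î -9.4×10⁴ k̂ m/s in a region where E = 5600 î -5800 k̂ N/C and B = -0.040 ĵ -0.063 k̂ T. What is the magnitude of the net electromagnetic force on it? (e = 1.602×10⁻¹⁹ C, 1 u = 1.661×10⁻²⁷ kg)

|F| ≈ 1.80×10⁻¹⁵ N

v×B = (-3760, -4350, 2760) N/C.
E + v×B = (1840, -4350, -3040) N/C.
F = q(E + v×B) = (3.204×10⁻¹⁹ C)·(1840, -4350, -3040) = (5.90×10⁻¹⁶, -1.39×10⁻¹⁵, -9.74×10⁻¹⁶) N.
|F| = 1.80×10⁻¹⁵ N.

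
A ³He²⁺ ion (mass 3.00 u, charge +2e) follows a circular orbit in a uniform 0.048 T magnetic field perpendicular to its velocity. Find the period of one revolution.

T ≈ 2.0×10⁻⁶ s

The cyclotron period depends only on m, q, B: T = 2πm/(|q|B).
T = 2π(4.983×10⁻²⁷)/((3.204×10⁻¹⁹)(0.048)) ≈ 2.0×10⁻⁶ s.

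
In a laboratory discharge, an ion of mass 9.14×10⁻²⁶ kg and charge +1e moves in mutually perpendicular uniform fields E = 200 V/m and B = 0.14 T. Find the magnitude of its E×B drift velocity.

v_d ≈ 1400 m/s

The E×B drift speed is v_d = E/B.
v_d = 200/0.14 = 1400 m/s.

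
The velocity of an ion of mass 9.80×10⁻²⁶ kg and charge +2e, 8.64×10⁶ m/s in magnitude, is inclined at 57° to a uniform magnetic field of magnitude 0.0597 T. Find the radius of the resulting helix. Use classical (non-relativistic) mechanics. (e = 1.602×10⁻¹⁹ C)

v⊥ = v sinθ = 8.64×10⁶·sin57° ≈ 7.246×10⁶ m/s.
r = m v⊥/(|q|B) = (9.80×10⁻²⁶)(7.246×10⁶)/((3.204×10⁻¹⁹)(0.0597)) ≈ 37.1 m.

r ≈ 37.1 m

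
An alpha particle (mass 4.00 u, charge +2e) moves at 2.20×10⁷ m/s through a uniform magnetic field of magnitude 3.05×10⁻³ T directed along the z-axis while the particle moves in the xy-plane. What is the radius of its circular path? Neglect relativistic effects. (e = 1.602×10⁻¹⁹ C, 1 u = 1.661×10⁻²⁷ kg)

The magnetic force provides the centripetal force: |q|vB = mv²/r.
r = mv/(|q|B) = (6.644×10⁻²⁷)(2.20×10⁷)/((3.204×10⁻¹⁹)(3.05×10⁻³)) ≈ 150 m.

r ≈ 150 m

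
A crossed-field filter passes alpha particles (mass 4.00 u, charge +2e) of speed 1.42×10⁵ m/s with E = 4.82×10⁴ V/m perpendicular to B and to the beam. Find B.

Balance of forces in the selector: qE = qvB ⇒ B = E/v.
B = 4.82×10⁴/1.42×10⁵ = 0.339 T.

B = 0.339 T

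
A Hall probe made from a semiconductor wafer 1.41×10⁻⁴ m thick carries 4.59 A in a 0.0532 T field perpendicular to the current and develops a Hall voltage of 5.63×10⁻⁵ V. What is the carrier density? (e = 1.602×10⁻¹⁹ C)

From V_H = IB/(n e t), n = IB/(V_H e t).
n = (4.59)(0.0532)/((5.63×10⁻⁵)(1.602×10⁻¹⁹)(1.41×10⁻⁴)) ≈ 1.92×10²⁶ m⁻³.

n ≈ 1.92×10²⁶ m⁻³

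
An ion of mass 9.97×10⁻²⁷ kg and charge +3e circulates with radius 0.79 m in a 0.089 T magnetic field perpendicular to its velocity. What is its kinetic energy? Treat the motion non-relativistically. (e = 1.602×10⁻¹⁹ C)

KE ≈ 5.7×10⁻¹⁴ J

v = |q|Br/m, then KE = ½mv² = (qBr)²/(2m).
v = (4.806×10⁻¹⁹)(0.089)(0.79)/9.97×10⁻²⁷ ≈ 3.389×10⁶ m/s.
KE = ½(9.97×10⁻²⁷)(3.389×10⁶)² ≈ 5.7×10⁻¹⁴ J.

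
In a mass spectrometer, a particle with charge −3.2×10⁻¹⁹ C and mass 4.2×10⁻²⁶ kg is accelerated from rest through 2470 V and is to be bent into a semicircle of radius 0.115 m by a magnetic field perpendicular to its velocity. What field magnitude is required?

v = √(2|q|V/m) = √(2·3.2×10⁻¹⁹·2470/4.2×10⁻²⁶) ≈ 1.940×10⁵ m/s.
B = mv/(|q|r) = (4.2×10⁻²⁶)(1.940×10⁵)/((3.2×10⁻¹⁹)(0.115)) ≈ 0.221 T.

B ≈ 0.221 T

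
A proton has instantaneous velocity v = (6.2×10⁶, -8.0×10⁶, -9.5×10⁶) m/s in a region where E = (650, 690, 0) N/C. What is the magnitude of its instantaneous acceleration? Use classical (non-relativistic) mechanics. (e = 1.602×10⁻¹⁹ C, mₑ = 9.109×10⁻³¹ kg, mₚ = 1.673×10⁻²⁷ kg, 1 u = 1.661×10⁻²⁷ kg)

|a| ≈ 9.08×10¹⁰ m/s²

Only an electric field acts, so F = qE = (1.602×10⁻¹⁹ C)·(650, 690, 0) = (1.04×10⁻¹⁶, 1.11×10⁻¹⁶, 0) N.
|a| = |F|/m = 1.519×10⁻¹⁶/1.673×10⁻²⁷ ≈ 9.08×10¹⁰ m/s².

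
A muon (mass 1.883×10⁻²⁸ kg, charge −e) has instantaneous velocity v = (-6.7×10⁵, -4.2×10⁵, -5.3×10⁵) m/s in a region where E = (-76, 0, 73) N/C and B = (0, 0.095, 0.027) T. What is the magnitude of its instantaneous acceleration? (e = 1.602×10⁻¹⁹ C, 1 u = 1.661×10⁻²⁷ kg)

|a| ≈ 6.53×10¹³ m/s²

v×B = (3.90×10⁴, 1.81×10⁴, -6.36×10⁴) N/C.
E + v×B = (3.89×10⁴, 1.81×10⁴, -6.36×10⁴) N/C.
F = q(E + v×B) = (−1.602×10⁻¹⁹ C)·(3.89×10⁴, 1.81×10⁴, -6.36×10⁴) = (-6.24×10⁻¹⁵, -2.90×10⁻¹⁵, 1.02×10⁻¹⁴) N.
|a| = |F|/m = 1.229×10⁻¹⁴/1.883×10⁻²⁸ ≈ 6.53×10¹³ m/s².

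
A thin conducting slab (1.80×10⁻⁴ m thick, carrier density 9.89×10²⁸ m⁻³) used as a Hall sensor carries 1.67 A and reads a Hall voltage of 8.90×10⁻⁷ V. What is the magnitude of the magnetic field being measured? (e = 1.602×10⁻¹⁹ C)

From V_H = IB/(n e t), B = V_H n e t / I.
B = (8.90×10⁻⁷)(9.89×10²⁸)(1.602×10⁻¹⁹)(1.80×10⁻⁴)/1.67 ≈ 1.52 T.

B ≈ 1.52 T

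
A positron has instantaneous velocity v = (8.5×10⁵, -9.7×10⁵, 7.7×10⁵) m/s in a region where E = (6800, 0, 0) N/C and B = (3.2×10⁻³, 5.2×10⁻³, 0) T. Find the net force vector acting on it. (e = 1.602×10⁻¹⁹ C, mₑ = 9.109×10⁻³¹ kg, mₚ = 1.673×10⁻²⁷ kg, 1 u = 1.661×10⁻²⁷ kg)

v×B = (-4000, 2460, 7520) N/C.
E + v×B = (2800, 2460, 7520) N/C.
F = q(E + v×B) = (1.602×10⁻¹⁹ C)·(2800, 2460, 7520) = (4.48×10⁻¹⁶, 3.95×10⁻¹⁶, 1.21×10⁻¹⁵) N.

F ≈ (4.48×10⁻¹⁶, 3.95×10⁻¹⁶, 1.21×10⁻¹⁵) N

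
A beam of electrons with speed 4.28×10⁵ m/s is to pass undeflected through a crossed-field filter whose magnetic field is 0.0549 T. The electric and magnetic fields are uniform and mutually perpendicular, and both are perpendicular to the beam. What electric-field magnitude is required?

For straight-line motion qE = qvB, so E = vB.
E = 4.28×10⁵ × 0.0549 = 2.35×10⁴ V/m.

E = 2.35×10⁴ V/m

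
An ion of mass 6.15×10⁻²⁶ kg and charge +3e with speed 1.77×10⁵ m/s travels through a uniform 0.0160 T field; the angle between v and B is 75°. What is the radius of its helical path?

r ≈ 1.37 m

v⊥ = v sinθ = 1.77×10⁵·sin75° ≈ 1.710×10⁵ m/s.
r = m v⊥/(|q|B) = (6.15×10⁻²⁶)(1.710×10⁵)/((4.806×10⁻¹⁹)(0.0160)) ≈ 1.37 m.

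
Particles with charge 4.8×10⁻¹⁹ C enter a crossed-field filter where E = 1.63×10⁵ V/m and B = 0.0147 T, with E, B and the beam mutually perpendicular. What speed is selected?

Zero net Lorentz force requires |qE| = |q v×B|, i.e. E = vB.
v = E/B = 1.63×10⁵/0.0147 = 1.11×10⁷ m/s.

v = 1.11×10⁷ m/s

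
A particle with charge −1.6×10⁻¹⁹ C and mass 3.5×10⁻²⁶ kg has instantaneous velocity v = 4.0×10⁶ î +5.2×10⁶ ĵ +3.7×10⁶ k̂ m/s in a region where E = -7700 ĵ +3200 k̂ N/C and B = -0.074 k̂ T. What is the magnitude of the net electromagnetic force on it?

|F| ≈ 7.69×10⁻¹⁴ N

v×B = (-3.85×10⁵, 2.96×10⁵, 0) N/C.
E + v×B = (-3.85×10⁵, 2.88×10⁵, 3200) N/C.
F = q(E + v×B) = (−1.6×10⁻¹⁹ C)·(-3.85×10⁵, 2.88×10⁵, 3200) = (6.16×10⁻¹⁴, -4.61×10⁻¹⁴, -5.12×10⁻¹⁶) N.
|F| = 7.69×10⁻¹⁴ N.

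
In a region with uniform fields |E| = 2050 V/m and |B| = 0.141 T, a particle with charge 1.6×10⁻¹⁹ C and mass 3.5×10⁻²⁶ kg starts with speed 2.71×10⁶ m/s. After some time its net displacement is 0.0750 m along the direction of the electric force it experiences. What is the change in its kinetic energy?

The magnetic force is always ⟂ v and does no work; only the electric force changes KE.
ΔKE = F_E · d = |q|E d = (1.6×10⁻¹⁹)(2050)(0.0750) ≈ 2.46×10⁻¹⁷ J.

ΔKE ≈ 2.46×10⁻¹⁷ J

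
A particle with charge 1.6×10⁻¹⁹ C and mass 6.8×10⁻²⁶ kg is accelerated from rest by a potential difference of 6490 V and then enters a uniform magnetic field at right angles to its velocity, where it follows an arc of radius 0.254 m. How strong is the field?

v = √(2|q|V/m) = √(2·1.6×10⁻¹⁹·6490/6.8×10⁻²⁶) ≈ 1.748×10⁵ m/s.
B = mv/(|q|r) = (6.8×10⁻²⁶)(1.748×10⁵)/((1.6×10⁻¹⁹)(0.254)) ≈ 0.292 T.

B ≈ 0.292 T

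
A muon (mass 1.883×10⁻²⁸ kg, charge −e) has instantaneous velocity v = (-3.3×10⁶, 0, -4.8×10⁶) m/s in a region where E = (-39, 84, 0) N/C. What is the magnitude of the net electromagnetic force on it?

|F| ≈ 1.48×10⁻¹⁷ N

Only an electric field acts, so F = qE = (−1.602×10⁻¹⁹ C)·(-39.0, 84.0, 0) = (6.25×10⁻¹⁸, -1.35×10⁻¹⁷, 0) N.
|F| = 1.48×10⁻¹⁷ N.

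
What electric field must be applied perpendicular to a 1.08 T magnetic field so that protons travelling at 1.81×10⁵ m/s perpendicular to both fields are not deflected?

For straight-line motion qE = qvB, so E = vB.
E = 1.81×10⁵ × 1.08 = 1.95×10⁵ V/m.

E = 1.95×10⁵ V/m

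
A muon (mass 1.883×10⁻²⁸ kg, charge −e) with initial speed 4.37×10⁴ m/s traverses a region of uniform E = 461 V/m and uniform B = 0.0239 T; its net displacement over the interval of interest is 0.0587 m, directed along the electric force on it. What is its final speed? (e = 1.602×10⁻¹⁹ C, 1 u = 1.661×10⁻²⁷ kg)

v_f ≈ 2.19×10⁵ m/s

B does no work; ΔKE = |q|E d.
½mv_f² = ½mv₀² + |q|Ed = ½(1.883×10⁻²⁸)(4.37×10⁴)² + (1.602×10⁻¹⁹)(461)(0.0587) ≈ 1.798×10⁻¹⁹ J + 4.335×10⁻¹⁸ J ≈ 4.515×10⁻¹⁸ J.
v_f = √(2·4.515×10⁻¹⁸/1.883×10⁻²⁸) ≈ 2.19×10⁵ m/s.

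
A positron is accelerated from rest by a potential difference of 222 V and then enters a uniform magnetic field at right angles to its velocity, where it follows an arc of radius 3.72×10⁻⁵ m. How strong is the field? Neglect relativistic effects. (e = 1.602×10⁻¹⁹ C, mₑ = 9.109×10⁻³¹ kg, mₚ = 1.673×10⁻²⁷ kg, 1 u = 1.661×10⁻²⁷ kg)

v = √(2|q|V/m) = √(2·1.602×10⁻¹⁹·222/9.109×10⁻³¹) ≈ 8.837×10⁶ m/s.
B = mv/(|q|r) = (9.109×10⁻³¹)(8.837×10⁶)/((1.602×10⁻¹⁹)(3.72×10⁻⁵)) ≈ 1.35 T.

B ≈ 1.35 T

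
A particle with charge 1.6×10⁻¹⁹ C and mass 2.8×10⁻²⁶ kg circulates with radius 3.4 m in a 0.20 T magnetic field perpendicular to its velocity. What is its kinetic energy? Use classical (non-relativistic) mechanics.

KE ≈ 2.1×10⁻¹³ J

v = |q|Br/m, then KE = ½mv² = (qBr)²/(2m).
v = (1.6×10⁻¹⁹)(0.20)(3.4)/2.8×10⁻²⁶ ≈ 3.886×10⁶ m/s.
KE = ½(2.8×10⁻²⁶)(3.886×10⁶)² ≈ 2.1×10⁻¹³ J.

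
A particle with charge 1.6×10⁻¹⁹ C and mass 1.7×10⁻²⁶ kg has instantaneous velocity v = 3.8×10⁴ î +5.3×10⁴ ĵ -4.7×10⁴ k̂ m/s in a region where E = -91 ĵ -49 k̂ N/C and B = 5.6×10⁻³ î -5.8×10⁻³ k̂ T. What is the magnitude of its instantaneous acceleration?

|a| ≈ 4.53×10⁹ m/s²

v×B = (-307, -42.8, -297) N/C.
E + v×B = (-307, -134, -346) N/C.
F = q(E + v×B) = (1.6×10⁻¹⁹ C)·(-307, -134, -346) = (-4.92×10⁻¹⁷, -2.14×10⁻¹⁷, -5.53×10⁻¹⁷) N.
|a| = |F|/m = 7.706×10⁻¹⁷/1.7×10⁻²⁶ ≈ 4.53×10⁹ m/s².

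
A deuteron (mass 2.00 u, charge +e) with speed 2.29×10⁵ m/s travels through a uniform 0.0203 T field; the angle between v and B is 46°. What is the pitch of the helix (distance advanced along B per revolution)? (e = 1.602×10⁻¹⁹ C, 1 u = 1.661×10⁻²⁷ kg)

p ≈ 1.02 m

v∥ = v cosθ = 2.29×10⁵·cos46° ≈ 1.591×10⁵ m/s.
T = 2πm/(|q|B) = 2π(3.322×10⁻²⁷)/((1.602×10⁻¹⁹)(0.0203)) ≈ 6.418×10⁻⁶ s.
pitch = v∥ T = (1.591×10⁵)(6.418×10⁻⁶) ≈ 1.02 m.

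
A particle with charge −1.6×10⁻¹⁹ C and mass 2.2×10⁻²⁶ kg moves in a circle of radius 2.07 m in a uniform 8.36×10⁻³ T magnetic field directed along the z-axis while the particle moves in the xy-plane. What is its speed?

From |q|vB = mv²/r, v = |q|Br/m.
v = (1.6×10⁻¹⁹)(8.36×10⁻³)(2.07)/2.2×10⁻²⁶ ≈ 1.26×10⁵ m/s.

v ≈ 1.26×10⁵ m/s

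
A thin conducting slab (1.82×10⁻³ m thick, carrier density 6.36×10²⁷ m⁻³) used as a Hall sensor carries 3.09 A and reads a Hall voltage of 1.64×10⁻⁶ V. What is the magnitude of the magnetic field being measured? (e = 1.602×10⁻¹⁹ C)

B ≈ 0.984 T

From V_H = IB/(n e t), B = V_H n e t / I.
B = (1.64×10⁻⁶)(6.36×10²⁷)(1.602×10⁻¹⁹)(1.82×10⁻³)/3.09 ≈ 0.984 T.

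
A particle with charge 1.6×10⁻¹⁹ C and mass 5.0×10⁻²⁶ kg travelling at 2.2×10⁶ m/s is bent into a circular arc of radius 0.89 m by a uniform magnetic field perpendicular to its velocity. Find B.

From |q|vB = mv²/r, B = mv/(|q|r).
B = (5.0×10⁻²⁶)(2.2×10⁶)/((1.6×10⁻¹⁹)(0.89)) ≈ 0.77 T.

B ≈ 0.77 T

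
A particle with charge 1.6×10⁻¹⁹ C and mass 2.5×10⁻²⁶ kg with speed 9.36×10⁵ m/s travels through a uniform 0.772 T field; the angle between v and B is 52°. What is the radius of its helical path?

v⊥ = v sinθ = 9.36×10⁵·sin52° ≈ 7.376×10⁵ m/s.
r = m v⊥/(|q|B) = (2.5×10⁻²⁶)(7.376×10⁵)/((1.6×10⁻¹⁹)(0.772)) ≈ 0.149 m.

r ≈ 0.149 m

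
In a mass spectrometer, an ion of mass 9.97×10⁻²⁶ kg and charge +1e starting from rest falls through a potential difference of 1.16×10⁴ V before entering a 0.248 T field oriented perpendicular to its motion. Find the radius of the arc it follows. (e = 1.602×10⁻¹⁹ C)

r ≈ 0.485 m

Acceleration: |q|V = ½mv² ⇒ v = √(2|q|V/m) = √(2·1.602×10⁻¹⁹·1.16×10⁴/9.97×10⁻²⁶) ≈ 1.931×10⁵ m/s.
In the field: r = mv/(|q|B) = (9.97×10⁻²⁶)(1.931×10⁵)/((1.602×10⁻¹⁹)(0.248)) ≈ 0.485 m.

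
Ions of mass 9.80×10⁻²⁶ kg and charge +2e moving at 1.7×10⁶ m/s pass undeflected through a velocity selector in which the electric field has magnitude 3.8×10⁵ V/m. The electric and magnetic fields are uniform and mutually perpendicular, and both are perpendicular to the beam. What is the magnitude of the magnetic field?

Balance of forces in the selector: qE = qvB ⇒ B = E/v.
B = 3.8×10⁵/1.7×10⁶ = 0.22 T.

B = 0.22 T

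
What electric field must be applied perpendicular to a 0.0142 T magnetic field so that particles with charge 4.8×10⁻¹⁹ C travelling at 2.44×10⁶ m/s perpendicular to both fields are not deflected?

For straight-line motion qE = qvB, so E = vB.
E = 2.44×10⁶ × 0.0142 = 3.46×10⁴ V/m.

E = 3.46×10⁴ V/m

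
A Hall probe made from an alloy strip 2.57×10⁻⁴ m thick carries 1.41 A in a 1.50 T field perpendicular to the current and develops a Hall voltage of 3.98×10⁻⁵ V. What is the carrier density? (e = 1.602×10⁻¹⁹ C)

n ≈ 1.29×10²⁷ m⁻³

From V_H = IB/(n e t), n = IB/(V_H e t).
n = (1.41)(1.50)/((3.98×10⁻⁵)(1.602×10⁻¹⁹)(2.57×10⁻⁴)) ≈ 1.29×10²⁷ m⁻³.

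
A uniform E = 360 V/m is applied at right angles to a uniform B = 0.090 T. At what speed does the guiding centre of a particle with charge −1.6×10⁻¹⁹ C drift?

v_d ≈ 4000 m/s

The E×B drift speed is v_d = E/B.
v_d = 360/0.090 = 4000 m/s.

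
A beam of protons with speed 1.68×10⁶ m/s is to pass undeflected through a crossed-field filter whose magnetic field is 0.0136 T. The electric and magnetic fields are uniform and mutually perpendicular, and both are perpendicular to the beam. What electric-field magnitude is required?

For straight-line motion qE = qvB, so E = vB.
E = 1.68×10⁶ × 0.0136 = 2.28×10⁴ V/m.

E = 2.28×10⁴ V/m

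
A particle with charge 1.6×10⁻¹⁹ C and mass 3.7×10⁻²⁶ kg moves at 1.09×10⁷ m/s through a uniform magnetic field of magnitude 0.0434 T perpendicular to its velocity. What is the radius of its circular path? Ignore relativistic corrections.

r ≈ 58.1 m

The magnetic force provides the centripetal force: |q|vB = mv²/r.
r = mv/(|q|B) = (3.7×10⁻²⁶)(1.09×10⁷)/((1.6×10⁻¹⁹)(0.0434)) ≈ 58.1 m.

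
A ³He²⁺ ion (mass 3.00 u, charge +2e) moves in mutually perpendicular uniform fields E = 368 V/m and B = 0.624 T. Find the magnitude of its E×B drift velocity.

In crossed fields the guiding centre drifts at v_d = |E×B|/B² = E/B, independent of charge and mass.
v_d = 368/0.624 = 590 m/s.

v_d ≈ 590 m/s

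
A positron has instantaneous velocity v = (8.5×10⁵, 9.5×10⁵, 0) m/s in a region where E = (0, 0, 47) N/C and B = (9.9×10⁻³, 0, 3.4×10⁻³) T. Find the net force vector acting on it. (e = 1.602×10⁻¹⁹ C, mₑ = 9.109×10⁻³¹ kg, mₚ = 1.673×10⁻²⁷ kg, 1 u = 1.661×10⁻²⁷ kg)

F ≈ (5.17×10⁻¹⁶, -4.63×10⁻¹⁶, -1.50×10⁻¹⁵) N

v×B = (3230, -2890, -9400) N/C.
E + v×B = (3230, -2890, -9360) N/C.
F = q(E + v×B) = (1.602×10⁻¹⁹ C)·(3230, -2890, -9360) = (5.17×10⁻¹⁶, -4.63×10⁻¹⁶, -1.50×10⁻¹⁵) N.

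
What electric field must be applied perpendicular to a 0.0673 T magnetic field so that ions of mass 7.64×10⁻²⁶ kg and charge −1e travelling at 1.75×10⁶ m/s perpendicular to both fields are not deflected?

For straight-line motion qE = qvB, so E = vB.
E = 1.75×10⁶ × 0.0673 = 1.18×10⁵ V/m.

E = 1.18×10⁵ V/m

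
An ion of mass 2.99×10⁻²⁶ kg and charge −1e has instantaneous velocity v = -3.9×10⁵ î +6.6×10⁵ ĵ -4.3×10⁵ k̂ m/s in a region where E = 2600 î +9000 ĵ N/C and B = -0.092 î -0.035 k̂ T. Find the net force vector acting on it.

v×B = (-2.31×10⁴, 2.59×10⁴, 6.07×10⁴) N/C.
E + v×B = (-2.05×10⁴, 3.49×10⁴, 6.07×10⁴) N/C.
F = q(E + v×B) = (−1.602×10⁻¹⁹ C)·(-2.05×10⁴, 3.49×10⁴, 6.07×10⁴) = (3.28×10⁻¹⁵, -5.59×10⁻¹⁵, -9.73×10⁻¹⁵) N.

F ≈ (3.28×10⁻¹⁵, -5.59×10⁻¹⁵, -9.73×10⁻¹⁵) N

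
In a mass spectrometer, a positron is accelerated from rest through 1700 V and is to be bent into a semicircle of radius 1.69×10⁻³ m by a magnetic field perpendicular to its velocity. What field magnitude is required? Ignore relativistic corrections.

B ≈ 0.0823 T

v = √(2|q|V/m) = √(2·1.602×10⁻¹⁹·1700/9.109×10⁻³¹) ≈ 2.445×10⁷ m/s.
B = mv/(|q|r) = (9.109×10⁻³¹)(2.445×10⁷)/((1.602×10⁻¹⁹)(1.69×10⁻³)) ≈ 0.0823 T.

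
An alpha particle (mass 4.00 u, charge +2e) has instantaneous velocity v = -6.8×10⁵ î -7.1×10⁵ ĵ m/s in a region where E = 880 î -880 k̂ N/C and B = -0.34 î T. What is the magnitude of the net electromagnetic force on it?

v×B = (0, 0, -2.41×10⁵) N/C.
E + v×B = (880, 0, -2.42×10⁵) N/C.
F = q(E + v×B) = (3.204×10⁻¹⁹ C)·(880, 0, -2.42×10⁵) = (2.82×10⁻¹⁶, 0, -7.76×10⁻¹⁴) N.
|F| = 7.76×10⁻¹⁴ N.

|F| ≈ 7.76×10⁻¹⁴ N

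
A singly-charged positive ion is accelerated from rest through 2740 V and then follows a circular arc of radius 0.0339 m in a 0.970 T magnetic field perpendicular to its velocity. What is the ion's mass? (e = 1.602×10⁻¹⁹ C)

m ≈ 3.16×10⁻²⁶ kg

Combine |q|V = ½mv² and r = mv/(|q|B): eliminate v to get m = qB²r²/(2V).
m = (1.602×10⁻¹⁹)(0.970)²(0.0339)²/(2·2740) ≈ 3.16×10⁻²⁶ kg.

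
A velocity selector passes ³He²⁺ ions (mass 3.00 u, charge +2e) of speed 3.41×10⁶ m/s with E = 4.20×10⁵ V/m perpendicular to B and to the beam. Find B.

Balance of forces in the selector: qE = qvB ⇒ B = E/v.
B = 4.20×10⁵/3.41×10⁶ = 0.123 T.

B = 0.123 T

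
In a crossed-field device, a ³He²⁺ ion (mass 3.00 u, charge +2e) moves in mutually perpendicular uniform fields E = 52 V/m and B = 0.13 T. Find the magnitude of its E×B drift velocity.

v_d ≈ 400 m/s

The E×B drift speed is v_d = E/B.
v_d = 52/0.13 = 400 m/s.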